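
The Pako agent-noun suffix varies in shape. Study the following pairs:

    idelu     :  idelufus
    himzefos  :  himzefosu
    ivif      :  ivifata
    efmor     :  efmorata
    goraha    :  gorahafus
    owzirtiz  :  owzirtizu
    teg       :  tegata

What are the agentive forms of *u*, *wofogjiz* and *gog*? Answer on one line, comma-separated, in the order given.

ufus, wofogjizu, gogata

The pattern is sibilance of the final sound: -u when the stem ends in a sibilant (*himzefos*, *owzirtiz*); -ata when the stem ends in a non-sibilant consonant (*ivif*, *efmor*, *teg*); -fus when the stem ends in a vowel (*idelu*, *goraha*).
The final sound of *u* is /u/, which is a vowel, so the suffix is -fus, giving *ufus*.
The final sound of *wofogjiz* is /z/, which is a sibilant, so the suffix is -u, giving *wofogjizu*.
The final sound of *gog* is /g/, which is a non-sibilant consonant, so the suffix is -ata, giving *gogata*.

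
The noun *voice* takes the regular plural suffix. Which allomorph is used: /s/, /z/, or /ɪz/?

/ɪz/

The stem *voice* ends in a sibilant (/s, z, ʃ, ʒ, tʃ, dʒ/).
The plural suffix surfaces as /ɪz/ after sibilants, /s/ after other voiceless consonants, and /z/ after other voiced sounds.
So the plural -s on *voice* is pronounced /ɪz/.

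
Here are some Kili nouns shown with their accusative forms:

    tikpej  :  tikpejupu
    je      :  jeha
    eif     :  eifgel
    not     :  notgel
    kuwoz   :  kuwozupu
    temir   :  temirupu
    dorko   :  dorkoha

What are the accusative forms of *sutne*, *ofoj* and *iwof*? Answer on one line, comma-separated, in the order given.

The alternation tracks the final sound of the stem — -gel when the stem ends in a voiceless consonant (*eif*, *not*); -upu when the stem ends in a voiced consonant (*tikpej*, *kuwoz*, *temir*); -ha when the stem ends in a vowel (*je*, *dorko*).
The final sound of *sutne* is /e/, which is a vowel, so the suffix is -ha, giving *sutneha*.
Since the final sound of *ofoj* is /j/ (a voiced consonant), it takes -upu, giving *ofojupu*.
Since the final sound of *iwof* is /f/ (a voiceless consonant), it takes -gel, giving *iwofgel*.

sutneha, ofojupu, iwofgel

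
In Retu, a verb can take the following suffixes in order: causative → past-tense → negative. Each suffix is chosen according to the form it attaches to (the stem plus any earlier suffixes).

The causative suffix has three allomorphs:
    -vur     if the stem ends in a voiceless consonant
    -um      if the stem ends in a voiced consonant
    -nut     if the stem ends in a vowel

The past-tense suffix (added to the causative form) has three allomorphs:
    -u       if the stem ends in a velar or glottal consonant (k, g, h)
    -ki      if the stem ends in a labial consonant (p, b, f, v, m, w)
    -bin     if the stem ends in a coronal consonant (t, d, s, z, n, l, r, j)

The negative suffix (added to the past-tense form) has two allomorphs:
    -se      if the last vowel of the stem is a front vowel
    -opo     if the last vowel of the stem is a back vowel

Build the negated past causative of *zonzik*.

zonzikvurbinse

Since the final sound of *zonzik* is /k/ (a voiceless consonant), it takes -vur, giving *zonzikvur*.
Since the final consonant of the causative form *zonzikvur* is /r/ (coronal), it takes -bin, giving *zonzikvurbin*.
The last vowel of the past-tense form *zonzikvurbin* is /i/, which is a front vowel, so the negative suffix is -se, giving *zonzikvurbinse*.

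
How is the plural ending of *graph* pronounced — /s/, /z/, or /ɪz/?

The stem *graph* ends in a voiceless non-sibilant consonant.
The plural suffix surfaces as /ɪz/ after sibilants, /s/ after other voiceless consonants, and /z/ after other voiced sounds.
So the plural -s on *graph* is pronounced /s/.

/s/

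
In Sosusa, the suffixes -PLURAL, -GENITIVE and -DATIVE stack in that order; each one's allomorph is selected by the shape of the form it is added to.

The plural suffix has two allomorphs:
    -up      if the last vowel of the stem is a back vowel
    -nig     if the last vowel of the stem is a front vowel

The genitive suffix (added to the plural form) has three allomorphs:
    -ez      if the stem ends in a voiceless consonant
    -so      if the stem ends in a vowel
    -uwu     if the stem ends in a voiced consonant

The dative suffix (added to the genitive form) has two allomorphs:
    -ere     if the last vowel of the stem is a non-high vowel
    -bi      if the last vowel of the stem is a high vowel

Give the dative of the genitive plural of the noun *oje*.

ojeniguwubi

Since the last vowel of *oje* is /e/ (a front vowel), it takes -nig, giving *ojenig*.
Since the final sound of the plural form *ojenig* is /g/ (a voiced consonant), it takes -uwu, giving *ojeniguwu*.
The last vowel of the genitive form *ojeniguwu* is /u/, which is a high vowel, so the dative suffix is -bi, giving *ojeniguwubi*.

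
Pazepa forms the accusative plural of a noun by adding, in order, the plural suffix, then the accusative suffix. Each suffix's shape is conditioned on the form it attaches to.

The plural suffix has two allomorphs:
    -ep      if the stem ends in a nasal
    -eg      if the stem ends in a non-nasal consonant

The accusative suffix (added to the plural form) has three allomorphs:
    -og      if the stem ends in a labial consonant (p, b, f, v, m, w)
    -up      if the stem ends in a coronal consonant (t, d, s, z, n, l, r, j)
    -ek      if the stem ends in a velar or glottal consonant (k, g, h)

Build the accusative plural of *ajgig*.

Since the final consonant of *ajgig* is /g/ (non-nasal), it takes -eg, giving *ajgigeg*.
Since the final consonant of the plural form *ajgigeg* is /g/ (velar/glottal), it takes -ek, giving *ajgigegek*.

ajgigegek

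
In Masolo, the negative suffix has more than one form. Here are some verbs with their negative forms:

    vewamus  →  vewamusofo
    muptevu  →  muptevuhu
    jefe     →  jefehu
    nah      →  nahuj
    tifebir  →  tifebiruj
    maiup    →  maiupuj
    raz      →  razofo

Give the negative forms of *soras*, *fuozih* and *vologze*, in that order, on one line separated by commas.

sorasofo, fuozihuj, vologzehu

Looking at the final sound of each stem: -ofo when the stem ends in a sibilant (*vewamus*, *raz*); -uj when the stem ends in a non-sibilant consonant (*nah*, *tifebir*, *maiup*); -hu when the stem ends in a vowel (*muptevu*, *jefe*).
Since the final sound of *soras* is /s/ (a sibilant), it takes -ofo, giving *sorasofo*.
*fuozih*: final sound = /h/, a non-sibilant consonant → -uj → *fuozihuj*.
The final sound of *vologze* is /e/, which is a vowel, so the suffix is -hu, giving *vologzehu*.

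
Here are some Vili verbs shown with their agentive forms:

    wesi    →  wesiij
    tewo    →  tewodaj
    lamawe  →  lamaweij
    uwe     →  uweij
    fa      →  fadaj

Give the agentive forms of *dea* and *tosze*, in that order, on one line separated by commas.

deadaj, toszeij

The alternation tracks the last vowel of the stem — -ij when the last vowel of the stem is a front vowel (*wesi*, *lamawe*, *uwe*); -daj when the last vowel of the stem is a back vowel (*tewo*, *fa*).
The last vowel of *dea* is /a/, which is a back vowel, so the suffix is -daj, giving *deadaj*.
Since the last vowel of *tosze* is /e/ (a front vowel), it takes -ij, giving *toszeij*.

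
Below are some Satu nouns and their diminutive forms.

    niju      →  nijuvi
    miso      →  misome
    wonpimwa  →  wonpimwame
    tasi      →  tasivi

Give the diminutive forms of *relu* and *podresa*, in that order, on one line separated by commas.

reluvi, podresame

The pattern is height harmony: -vi when the last vowel of the stem is a high vowel (*niju*, *tasi*); -me when the last vowel of the stem is a non-high vowel (*miso*, *wonpimwa*).
*relu*: last vowel = /u/, a high vowel → -vi → *reluvi*.
The last vowel of *podresa* is /a/, which is a non-high vowel, so the suffix is -me, giving *podresame*.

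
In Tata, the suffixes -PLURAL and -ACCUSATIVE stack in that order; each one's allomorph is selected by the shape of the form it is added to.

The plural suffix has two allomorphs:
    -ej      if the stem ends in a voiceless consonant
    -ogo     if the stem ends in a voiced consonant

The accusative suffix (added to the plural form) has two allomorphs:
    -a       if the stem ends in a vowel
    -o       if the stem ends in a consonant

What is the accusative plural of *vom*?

*vom*: final consonant = /m/, voiced → -ogo → *vomogo*.
The plural form *vomogo*: final sound = /o/, a vowel → -a → *vomogoa*.

vomogoa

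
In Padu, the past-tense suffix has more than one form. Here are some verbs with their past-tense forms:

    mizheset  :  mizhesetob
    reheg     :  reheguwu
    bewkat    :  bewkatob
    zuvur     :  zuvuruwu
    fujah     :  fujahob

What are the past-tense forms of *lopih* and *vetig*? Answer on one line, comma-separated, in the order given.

The alternation tracks the final consonant of the stem — -ob when the stem ends in a voiceless consonant (*mizheset*, *bewkat*, *fujah*); -uwu when the stem ends in a voiced consonant (*reheg*, *zuvur*).
Since the final consonant of *lopih* is /h/ (voiceless), it takes -ob, giving *lopihob*.
*vetig* — final consonant /g/ (voiced) → -uwu → *vetiguwu*.

lopihob, vetiguwu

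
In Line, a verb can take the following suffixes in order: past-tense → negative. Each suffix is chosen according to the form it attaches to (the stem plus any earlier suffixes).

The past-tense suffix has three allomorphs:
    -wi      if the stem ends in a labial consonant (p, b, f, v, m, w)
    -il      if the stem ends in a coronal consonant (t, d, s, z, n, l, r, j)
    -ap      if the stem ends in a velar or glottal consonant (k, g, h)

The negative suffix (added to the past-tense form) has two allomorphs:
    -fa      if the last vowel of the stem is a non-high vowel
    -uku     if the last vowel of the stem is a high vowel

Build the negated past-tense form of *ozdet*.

ozdetiluku

Since the final consonant of *ozdet* is /t/ (coronal), it takes -il, giving *ozdetil*.
The past-tense form *ozdetil* — last vowel /i/ (a high vowel) → -uku → *ozdetiluku*.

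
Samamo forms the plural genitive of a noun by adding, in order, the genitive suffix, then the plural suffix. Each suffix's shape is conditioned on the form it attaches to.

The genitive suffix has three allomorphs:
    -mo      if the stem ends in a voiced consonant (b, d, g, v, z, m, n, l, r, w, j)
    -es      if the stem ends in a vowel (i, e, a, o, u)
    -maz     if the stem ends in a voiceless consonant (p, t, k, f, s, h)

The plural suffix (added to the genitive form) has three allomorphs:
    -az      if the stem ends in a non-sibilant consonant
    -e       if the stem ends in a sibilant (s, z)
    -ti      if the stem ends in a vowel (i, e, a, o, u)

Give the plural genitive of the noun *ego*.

egoese

*ego* — final sound /o/ (a vowel) → -es → *egoes*.
Since the final sound of the genitive form *egoes* is /s/ (a sibilant), it takes -e, giving *egoese*.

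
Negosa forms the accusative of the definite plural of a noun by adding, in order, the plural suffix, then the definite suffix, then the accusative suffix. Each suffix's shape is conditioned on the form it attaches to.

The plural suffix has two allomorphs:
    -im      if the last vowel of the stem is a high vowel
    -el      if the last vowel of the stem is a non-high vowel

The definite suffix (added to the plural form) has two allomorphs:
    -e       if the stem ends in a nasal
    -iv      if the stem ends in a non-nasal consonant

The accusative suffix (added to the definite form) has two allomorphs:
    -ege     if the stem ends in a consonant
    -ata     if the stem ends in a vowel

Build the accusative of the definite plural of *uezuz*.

Since the last vowel of *uezuz* is /u/ (a high vowel), it takes -im, giving *uezuzim*.
The final consonant of the plural form *uezuzim* is /m/, which is a nasal, so the definite suffix is -e, giving *uezuzime*.
The final sound of the definite form *uezuzime* is /e/, which is a vowel, so the accusative suffix is -ata, giving *uezuzimeata*.

uezuzimeata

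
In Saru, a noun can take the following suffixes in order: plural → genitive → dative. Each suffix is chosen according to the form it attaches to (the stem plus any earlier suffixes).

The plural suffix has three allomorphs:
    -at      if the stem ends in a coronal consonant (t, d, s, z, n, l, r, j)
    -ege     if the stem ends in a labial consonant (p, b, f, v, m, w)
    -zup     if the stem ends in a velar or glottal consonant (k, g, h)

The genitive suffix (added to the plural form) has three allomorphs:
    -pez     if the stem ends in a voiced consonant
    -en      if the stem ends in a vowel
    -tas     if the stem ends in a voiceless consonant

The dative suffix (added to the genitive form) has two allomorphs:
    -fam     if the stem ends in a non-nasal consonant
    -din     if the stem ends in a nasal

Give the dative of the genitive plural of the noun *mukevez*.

The final consonant of *mukevez* is /z/, which is coronal, so the plural suffix is -at, giving *mukevezat*.
The final sound of the plural form *mukevezat* is /t/, which is a voiceless consonant, so the genitive suffix is -tas, giving *mukevezattas*.
Since the final consonant of the genitive form *mukevezattas* is /s/ (non-nasal), it takes -fam, giving *mukevezattasfam*.

mukevezattasfam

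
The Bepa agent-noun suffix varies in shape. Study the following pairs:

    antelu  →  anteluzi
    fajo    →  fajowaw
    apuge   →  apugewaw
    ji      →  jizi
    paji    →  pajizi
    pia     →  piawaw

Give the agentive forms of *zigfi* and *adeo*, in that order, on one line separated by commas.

zigfizi, adeowaw

The suffix is conditioned by the last vowel: -zi when the last vowel of the stem is a high vowel (*antelu*, *ji*, *paji*); -waw when the last vowel of the stem is a non-high vowel (*fajo*, *apuge*, *pia*).
Since the last vowel of *zigfi* is /i/ (a high vowel), it takes -zi, giving *zigfizi*.
*adeo*: last vowel = /o/, a non-high vowel → -waw → *adeowaw*.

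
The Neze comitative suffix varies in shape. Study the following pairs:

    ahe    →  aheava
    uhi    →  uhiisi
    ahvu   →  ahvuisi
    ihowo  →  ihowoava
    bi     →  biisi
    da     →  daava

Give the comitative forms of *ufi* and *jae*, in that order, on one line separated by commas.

The alternation tracks the last vowel of the stem — -isi when the last vowel of the stem is a high vowel (*uhi*, *ahvu*, *bi*); -ava when the last vowel of the stem is a non-high vowel (*ahe*, *ihowo*, *da*).
The last vowel of *ufi* is /i/, which is a high vowel, so the suffix is -isi, giving *ufiisi*.
Since the last vowel of *jae* is /e/ (a non-high vowel), it takes -ava, giving *jaeava*.

ufiisi, jaeava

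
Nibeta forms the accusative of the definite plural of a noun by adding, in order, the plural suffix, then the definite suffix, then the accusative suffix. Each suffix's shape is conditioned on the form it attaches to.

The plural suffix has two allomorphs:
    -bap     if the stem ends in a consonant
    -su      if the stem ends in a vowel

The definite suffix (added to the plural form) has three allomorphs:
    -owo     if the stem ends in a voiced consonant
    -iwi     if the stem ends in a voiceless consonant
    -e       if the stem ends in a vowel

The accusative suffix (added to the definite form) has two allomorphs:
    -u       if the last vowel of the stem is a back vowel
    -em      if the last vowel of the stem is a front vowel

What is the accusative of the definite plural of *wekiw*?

*wekiw* — final sound /w/ (a consonant) → -bap → *wekiwbap*.
The final sound of the plural form *wekiwbap* is /p/, which is a voiceless consonant, so the definite suffix is -iwi, giving *wekiwbapiwi*.
The definite form *wekiwbapiwi*: last vowel = /i/, a front vowel → -em → *wekiwbapiwiem*.

wekiwbapiwiem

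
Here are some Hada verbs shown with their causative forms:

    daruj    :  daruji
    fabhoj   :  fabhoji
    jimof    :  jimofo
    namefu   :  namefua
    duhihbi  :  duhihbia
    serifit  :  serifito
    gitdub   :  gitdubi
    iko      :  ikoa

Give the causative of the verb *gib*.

gibi

The alternation tracks the final sound of the stem — -o when the stem ends in a voiceless consonant (*jimof*, *serifit*); -i when the stem ends in a voiced consonant (*daruj*, *fabhoj*, *gitdub*); -a when the stem ends in a vowel (*namefu*, *duhihbi*, *iko*).
The final sound of *gib* is /b/, which is a voiced consonant, so the suffix is -i, giving *gibi*.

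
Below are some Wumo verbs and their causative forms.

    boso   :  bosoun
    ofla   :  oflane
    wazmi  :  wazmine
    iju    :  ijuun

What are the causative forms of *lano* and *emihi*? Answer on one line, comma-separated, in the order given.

lanoun, emihine

The suffix is conditioned by the last vowel: -un when the last vowel of the stem is a rounded vowel (*boso*, *iju*); -ne when the last vowel of the stem is an unrounded vowel (*ofla*, *wazmi*).
Since the last vowel of *lano* is /o/ (a rounded vowel), it takes -un, giving *lanoun*.
*emihi* — last vowel /i/ (an unrounded vowel) → -ne → *emihine*.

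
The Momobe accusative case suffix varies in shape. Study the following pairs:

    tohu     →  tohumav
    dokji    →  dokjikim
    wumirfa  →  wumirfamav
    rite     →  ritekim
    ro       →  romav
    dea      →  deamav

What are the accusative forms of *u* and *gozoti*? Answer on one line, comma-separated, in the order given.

Looking at the last vowel of each stem: -kim when the last vowel of the stem is a front vowel (*dokji*, *rite*); -mav when the last vowel of the stem is a back vowel (*tohu*, *wumirfa*, *ro*, *dea*).
*u*: last vowel = /u/, a back vowel → -mav → *umav*.
*gozoti*: last vowel = /i/, a front vowel → -kim → *gozotikim*.

umav, gozotikim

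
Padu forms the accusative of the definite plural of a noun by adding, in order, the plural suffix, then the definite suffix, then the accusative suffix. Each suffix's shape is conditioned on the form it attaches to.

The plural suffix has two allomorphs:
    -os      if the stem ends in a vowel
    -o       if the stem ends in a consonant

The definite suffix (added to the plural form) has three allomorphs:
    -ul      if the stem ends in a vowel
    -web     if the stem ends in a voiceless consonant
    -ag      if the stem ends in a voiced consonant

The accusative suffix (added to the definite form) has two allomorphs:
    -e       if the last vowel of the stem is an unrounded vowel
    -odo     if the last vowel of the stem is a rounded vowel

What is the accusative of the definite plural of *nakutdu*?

Since the final sound of *nakutdu* is /u/ (a vowel), it takes -os, giving *nakutduos*.
The plural form *nakutduos*: final sound = /s/, a voiceless consonant → -web → *nakutduosweb*.
The definite form *nakutduosweb*: last vowel = /e/, an unrounded vowel → -e → *nakutduoswebe*.

nakutduoswebe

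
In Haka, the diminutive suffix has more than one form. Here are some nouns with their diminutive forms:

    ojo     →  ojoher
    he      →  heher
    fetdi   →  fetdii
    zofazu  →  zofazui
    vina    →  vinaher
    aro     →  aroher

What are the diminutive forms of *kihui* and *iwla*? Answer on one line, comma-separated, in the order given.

kihuii, iwlaher

The alternation tracks the last vowel of the stem — -i when the last vowel of the stem is a high vowel (*fetdi*, *zofazu*); -her when the last vowel of the stem is a non-high vowel (*ojo*, *he*, *vina*, *aro*).
*kihui* — last vowel /i/ (a high vowel) → -i → *kihuii*.
Since the last vowel of *iwla* is /a/ (a non-high vowel), it takes -her, giving *iwlaher*.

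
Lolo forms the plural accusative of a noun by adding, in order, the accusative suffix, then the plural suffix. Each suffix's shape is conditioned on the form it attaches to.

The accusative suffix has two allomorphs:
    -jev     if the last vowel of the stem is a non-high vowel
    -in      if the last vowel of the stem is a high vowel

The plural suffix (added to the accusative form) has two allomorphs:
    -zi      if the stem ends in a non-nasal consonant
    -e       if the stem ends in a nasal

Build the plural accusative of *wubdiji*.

wubdijiine

The last vowel of *wubdiji* is /i/, which is a high vowel, so the accusative suffix is -in, giving *wubdijiin*.
The accusative form *wubdijiin* — final consonant /n/ (a nasal) → -e → *wubdijiine*.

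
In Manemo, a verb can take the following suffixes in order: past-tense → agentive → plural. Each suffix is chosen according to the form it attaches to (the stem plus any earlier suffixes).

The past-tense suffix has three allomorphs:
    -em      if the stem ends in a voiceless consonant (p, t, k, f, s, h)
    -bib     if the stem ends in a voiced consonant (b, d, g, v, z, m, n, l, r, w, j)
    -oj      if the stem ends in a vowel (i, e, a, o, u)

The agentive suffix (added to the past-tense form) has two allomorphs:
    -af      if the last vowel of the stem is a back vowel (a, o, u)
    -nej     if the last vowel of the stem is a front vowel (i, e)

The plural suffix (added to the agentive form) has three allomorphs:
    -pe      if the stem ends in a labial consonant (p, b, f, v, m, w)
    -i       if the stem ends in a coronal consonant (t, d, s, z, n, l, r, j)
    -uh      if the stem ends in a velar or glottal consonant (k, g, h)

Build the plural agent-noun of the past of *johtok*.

*johtok* — final sound /k/ (a voiceless consonant) → -em → *johtokem*.
The last vowel of the past-tense form *johtokem* is /e/, which is a front vowel, so the agentive suffix is -nej, giving *johtokemnej*.
The agentive form *johtokemnej* — final consonant /j/ (coronal) → -i → *johtokemneji*.

johtokemneji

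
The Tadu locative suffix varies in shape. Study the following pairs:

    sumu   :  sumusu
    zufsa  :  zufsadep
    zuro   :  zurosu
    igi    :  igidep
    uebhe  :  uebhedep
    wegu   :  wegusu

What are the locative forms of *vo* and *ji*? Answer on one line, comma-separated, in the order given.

The suffix is conditioned by the last vowel: -su when the last vowel of the stem is a rounded vowel (*sumu*, *zuro*, *wegu*); -dep when the last vowel of the stem is an unrounded vowel (*zufsa*, *igi*, *uebhe*).
Since the last vowel of *vo* is /o/ (a rounded vowel), it takes -su, giving *vosu*.
*ji*: last vowel = /i/, an unrounded vowel → -dep → *jidep*.

vosu, jidep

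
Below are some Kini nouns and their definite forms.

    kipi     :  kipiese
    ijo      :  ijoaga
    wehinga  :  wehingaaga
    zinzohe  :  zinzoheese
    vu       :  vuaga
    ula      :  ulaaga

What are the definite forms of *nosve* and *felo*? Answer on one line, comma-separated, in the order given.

nosveese, feloaga

Looking at the last vowel of each stem: -ese when the last vowel of the stem is a front vowel (*kipi*, *zinzohe*); -aga when the last vowel of the stem is a back vowel (*ijo*, *wehinga*, *vu*, *ula*).
The last vowel of *nosve* is /e/, which is a front vowel, so the suffix is -ese, giving *nosveese*.
*felo*: last vowel = /o/, a back vowel → -aga → *feloaga*.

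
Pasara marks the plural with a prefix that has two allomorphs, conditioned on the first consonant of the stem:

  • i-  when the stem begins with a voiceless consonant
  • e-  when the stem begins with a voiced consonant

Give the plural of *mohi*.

The first consonant of *mohi* is /m/, which is voiced, so the prefix is e-, giving *emohi*.

emohi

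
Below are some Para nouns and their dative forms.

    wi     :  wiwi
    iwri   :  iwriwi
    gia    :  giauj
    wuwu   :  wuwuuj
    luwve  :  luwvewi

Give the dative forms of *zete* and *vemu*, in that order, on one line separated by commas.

The alternation tracks the last vowel of the stem — -wi when the last vowel of the stem is a front vowel (*wi*, *iwri*, *luwve*); -uj when the last vowel of the stem is a back vowel (*gia*, *wuwu*).
*zete*: last vowel = /e/, a front vowel → -wi → *zetewi*.
Since the last vowel of *vemu* is /u/ (a back vowel), it takes -uj, giving *vemuuj*.

zetewi, vemuuj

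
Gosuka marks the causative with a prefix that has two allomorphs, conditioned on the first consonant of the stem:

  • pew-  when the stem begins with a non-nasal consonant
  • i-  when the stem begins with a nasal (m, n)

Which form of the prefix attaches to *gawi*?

*gawi*: first consonant = /g/, non-nasal → pew-.

pew-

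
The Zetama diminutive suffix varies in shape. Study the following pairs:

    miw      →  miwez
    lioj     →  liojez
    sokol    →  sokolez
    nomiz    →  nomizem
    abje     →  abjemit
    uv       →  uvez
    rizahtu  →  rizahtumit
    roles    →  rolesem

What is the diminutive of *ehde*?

ehdemit

The pattern is sibilance of the final sound: -em when the stem ends in a sibilant (*nomiz*, *roles*); -ez when the stem ends in a non-sibilant consonant (*miw*, *lioj*, *sokol*, *uv*); -mit when the stem ends in a vowel (*abje*, *rizahtu*).
Since the final sound of *ehde* is /e/ (a vowel), it takes -mit, giving *ehdemit*.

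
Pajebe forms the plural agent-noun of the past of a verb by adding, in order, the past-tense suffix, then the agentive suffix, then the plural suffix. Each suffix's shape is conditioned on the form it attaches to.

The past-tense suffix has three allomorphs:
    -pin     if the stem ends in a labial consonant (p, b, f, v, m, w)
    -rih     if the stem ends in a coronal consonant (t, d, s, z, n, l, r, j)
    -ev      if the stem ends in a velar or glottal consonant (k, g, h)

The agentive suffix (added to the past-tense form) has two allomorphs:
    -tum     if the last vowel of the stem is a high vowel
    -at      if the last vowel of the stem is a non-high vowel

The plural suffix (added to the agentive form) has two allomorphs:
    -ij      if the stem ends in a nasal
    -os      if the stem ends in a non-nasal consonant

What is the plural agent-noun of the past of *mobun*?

mobunrihtumij

*mobun* — final consonant /n/ (coronal) → -rih → *mobunrih*.
The past-tense form *mobunrih*: last vowel = /i/, a high vowel → -tum → *mobunrihtum*.
The final consonant of the agentive form *mobunrihtum* is /m/, which is a nasal, so the plural suffix is -ij, giving *mobunrihtumij*.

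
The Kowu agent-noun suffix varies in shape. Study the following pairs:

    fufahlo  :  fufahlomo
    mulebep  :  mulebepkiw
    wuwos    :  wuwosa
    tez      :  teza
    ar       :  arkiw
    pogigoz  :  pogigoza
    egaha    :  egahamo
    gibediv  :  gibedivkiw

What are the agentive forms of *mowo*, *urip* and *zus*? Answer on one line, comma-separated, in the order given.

mowomo, uripkiw, zusa

Looking at the final sound of each stem: -a when the stem ends in a sibilant (*wuwos*, *tez*, *pogigoz*); -kiw when the stem ends in a non-sibilant consonant (*mulebep*, *ar*, *gibediv*); -mo when the stem ends in a vowel (*fufahlo*, *egaha*).
*mowo* — final sound /o/ (a vowel) → -mo → *mowomo*.
The final sound of *urip* is /p/, which is a non-sibilant consonant, so the suffix is -kiw, giving *uripkiw*.
Since the final sound of *zus* is /s/ (a sibilant), it takes -a, giving *zusa*.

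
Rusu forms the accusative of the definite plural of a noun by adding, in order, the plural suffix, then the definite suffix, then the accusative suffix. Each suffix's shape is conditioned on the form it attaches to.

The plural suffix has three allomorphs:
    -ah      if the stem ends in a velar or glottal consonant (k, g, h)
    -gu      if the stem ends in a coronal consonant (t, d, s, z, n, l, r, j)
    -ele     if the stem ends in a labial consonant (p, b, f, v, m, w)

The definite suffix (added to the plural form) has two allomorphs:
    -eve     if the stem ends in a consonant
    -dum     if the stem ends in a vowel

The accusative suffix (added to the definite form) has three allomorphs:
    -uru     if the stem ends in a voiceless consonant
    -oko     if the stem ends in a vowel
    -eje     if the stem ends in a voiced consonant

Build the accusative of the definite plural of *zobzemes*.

Since the final consonant of *zobzemes* is /s/ (coronal), it takes -gu, giving *zobzemesgu*.
Since the final sound of the plural form *zobzemesgu* is /u/ (a vowel), it takes -dum, giving *zobzemesgudum*.
The definite form *zobzemesgudum* — final sound /m/ (a voiced consonant) → -eje → *zobzemesgudumeje*.

zobzemesgudumeje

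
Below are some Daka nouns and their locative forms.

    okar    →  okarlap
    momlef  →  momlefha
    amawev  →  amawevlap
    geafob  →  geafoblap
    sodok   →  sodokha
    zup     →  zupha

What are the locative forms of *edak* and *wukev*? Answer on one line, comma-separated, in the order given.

Looking at the final consonant of each stem: -ha when the stem ends in a voiceless consonant (*momlef*, *sodok*, *zup*); -lap when the stem ends in a voiced consonant (*okar*, *amawev*, *geafob*).
The final consonant of *edak* is /k/, which is voiceless, so the suffix is -ha, giving *edakha*.
Since the final consonant of *wukev* is /v/ (voiced), it takes -lap, giving *wukevlap*.

edakha, wukevlap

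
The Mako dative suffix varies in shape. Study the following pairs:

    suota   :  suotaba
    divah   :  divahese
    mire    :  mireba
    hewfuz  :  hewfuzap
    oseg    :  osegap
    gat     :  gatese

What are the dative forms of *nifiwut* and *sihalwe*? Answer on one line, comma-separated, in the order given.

nifiwutese, sihalweba

The alternation tracks the final sound of the stem — -ese when the stem ends in a voiceless consonant (*divah*, *gat*); -ap when the stem ends in a voiced consonant (*hewfuz*, *oseg*); -ba when the stem ends in a vowel (*suota*, *mire*).
The final sound of *nifiwut* is /t/, which is a voiceless consonant, so the suffix is -ese, giving *nifiwutese*.
*sihalwe*: final sound = /e/, a vowel → -ba → *sihalweba*.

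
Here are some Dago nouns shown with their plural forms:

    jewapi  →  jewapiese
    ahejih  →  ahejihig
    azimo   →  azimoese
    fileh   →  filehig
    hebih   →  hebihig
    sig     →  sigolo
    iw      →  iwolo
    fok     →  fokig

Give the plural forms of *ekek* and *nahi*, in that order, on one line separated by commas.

ekekig, nahiese

The pattern is voicing of the final sound: -ig when the stem ends in a voiceless consonant (*ahejih*, *fileh*, *hebih*, *fok*); -olo when the stem ends in a voiced consonant (*sig*, *iw*); -ese when the stem ends in a vowel (*jewapi*, *azimo*).
*ekek* — final sound /k/ (a voiceless consonant) → -ig → *ekekig*.
Since the final sound of *nahi* is /i/ (a vowel), it takes -ese, giving *nahiese*.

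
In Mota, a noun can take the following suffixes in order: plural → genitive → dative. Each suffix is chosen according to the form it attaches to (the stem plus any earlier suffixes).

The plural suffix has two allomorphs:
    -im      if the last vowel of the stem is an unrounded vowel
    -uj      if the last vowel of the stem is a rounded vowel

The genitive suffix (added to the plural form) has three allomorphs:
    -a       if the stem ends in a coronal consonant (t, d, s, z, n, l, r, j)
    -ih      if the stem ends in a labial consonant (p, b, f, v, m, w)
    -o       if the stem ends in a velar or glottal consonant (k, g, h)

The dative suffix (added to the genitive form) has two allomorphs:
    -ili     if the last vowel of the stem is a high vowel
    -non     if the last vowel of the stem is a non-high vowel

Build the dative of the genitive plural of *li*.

Since the last vowel of *li* is /i/ (an unrounded vowel), it takes -im, giving *liim*.
The plural form *liim*: final consonant = /m/, labial → -ih → *liimih*.
The last vowel of the genitive form *liimih* is /i/, which is a high vowel, so the dative suffix is -ili, giving *liimihili*.

liimihili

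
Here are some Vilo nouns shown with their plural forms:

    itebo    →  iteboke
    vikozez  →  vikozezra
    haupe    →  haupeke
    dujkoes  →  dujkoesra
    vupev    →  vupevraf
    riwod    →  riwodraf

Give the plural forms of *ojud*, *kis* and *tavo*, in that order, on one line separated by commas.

The pattern is sibilance of the final sound: -ra when the stem ends in a sibilant (*vikozez*, *dujkoes*); -raf when the stem ends in a non-sibilant consonant (*vupev*, *riwod*); -ke when the stem ends in a vowel (*itebo*, *haupe*).
*ojud* — final sound /d/ (a non-sibilant consonant) → -raf → *ojudraf*.
*kis*: final sound = /s/, a sibilant → -ra → *kisra*.
The final sound of *tavo* is /o/, which is a vowel, so the suffix is -ke, giving *tavoke*.

ojudraf, kisra, tavoke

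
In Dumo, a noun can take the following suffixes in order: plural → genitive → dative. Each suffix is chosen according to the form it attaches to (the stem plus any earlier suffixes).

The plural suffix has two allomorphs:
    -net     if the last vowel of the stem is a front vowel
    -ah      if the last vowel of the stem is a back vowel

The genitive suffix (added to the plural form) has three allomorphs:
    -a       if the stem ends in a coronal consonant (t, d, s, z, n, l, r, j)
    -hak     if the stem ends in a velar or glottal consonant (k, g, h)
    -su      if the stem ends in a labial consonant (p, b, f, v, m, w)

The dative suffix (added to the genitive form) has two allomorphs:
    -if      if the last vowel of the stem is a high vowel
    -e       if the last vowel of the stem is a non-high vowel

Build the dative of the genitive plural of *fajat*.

fajatahhake

*fajat*: last vowel = /a/, a back vowel → -ah → *fajatah*.
The final consonant of the plural form *fajatah* is /h/, which is velar/glottal, so the genitive suffix is -hak, giving *fajatahhak*.
Since the last vowel of the genitive form *fajatahhak* is /a/ (a non-high vowel), it takes -e, giving *fajatahhake*.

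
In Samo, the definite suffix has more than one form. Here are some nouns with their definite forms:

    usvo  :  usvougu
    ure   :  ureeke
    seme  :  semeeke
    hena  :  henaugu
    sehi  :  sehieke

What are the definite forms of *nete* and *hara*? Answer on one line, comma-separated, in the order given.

neteeke, haraugu

Looking at the last vowel of each stem: -eke when the last vowel of the stem is a front vowel (*ure*, *seme*, *sehi*); -ugu when the last vowel of the stem is a back vowel (*usvo*, *hena*).
The last vowel of *nete* is /e/, which is a front vowel, so the suffix is -eke, giving *neteeke*.
Since the last vowel of *hara* is /a/ (a back vowel), it takes -ugu, giving *haraugu*.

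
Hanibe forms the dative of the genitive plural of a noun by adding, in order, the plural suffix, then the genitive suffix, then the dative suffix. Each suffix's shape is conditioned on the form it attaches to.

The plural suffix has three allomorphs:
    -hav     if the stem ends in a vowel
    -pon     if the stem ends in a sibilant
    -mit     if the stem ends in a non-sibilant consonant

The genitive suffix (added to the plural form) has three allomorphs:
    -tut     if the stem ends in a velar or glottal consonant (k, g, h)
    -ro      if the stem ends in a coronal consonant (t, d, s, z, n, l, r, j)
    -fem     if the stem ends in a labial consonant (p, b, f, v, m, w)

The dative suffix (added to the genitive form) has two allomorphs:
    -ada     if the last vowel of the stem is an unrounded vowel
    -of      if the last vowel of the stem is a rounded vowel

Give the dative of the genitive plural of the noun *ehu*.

Since the final sound of *ehu* is /u/ (a vowel), it takes -hav, giving *ehuhav*.
Since the final consonant of the plural form *ehuhav* is /v/ (labial), it takes -fem, giving *ehuhavfem*.
The last vowel of the genitive form *ehuhavfem* is /e/, which is an unrounded vowel, so the dative suffix is -ada, giving *ehuhavfemada*.

ehuhavfemada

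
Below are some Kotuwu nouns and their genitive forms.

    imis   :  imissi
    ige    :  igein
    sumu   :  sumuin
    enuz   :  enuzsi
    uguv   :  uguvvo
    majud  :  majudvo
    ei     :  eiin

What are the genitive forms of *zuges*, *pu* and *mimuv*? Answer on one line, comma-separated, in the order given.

zugessi, puin, mimuvvo

The pattern is sibilance of the final sound: -si when the stem ends in a sibilant (*imis*, *enuz*); -vo when the stem ends in a non-sibilant consonant (*uguv*, *majud*); -in when the stem ends in a vowel (*ige*, *sumu*, *ei*).
*zuges* — final sound /s/ (a sibilant) → -si → *zugessi*.
Since the final sound of *pu* is /u/ (a vowel), it takes -in, giving *puin*.
*mimuv*: final sound = /v/, a non-sibilant consonant → -vo → *mimuvvo*.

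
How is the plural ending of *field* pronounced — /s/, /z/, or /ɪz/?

/z/

The stem *field* ends in a voiced non-sibilant sound.
The plural suffix surfaces as /ɪz/ after sibilants, /s/ after other voiceless consonants, and /z/ after other voiced sounds.
So the plural -s on *field* is pronounced /z/.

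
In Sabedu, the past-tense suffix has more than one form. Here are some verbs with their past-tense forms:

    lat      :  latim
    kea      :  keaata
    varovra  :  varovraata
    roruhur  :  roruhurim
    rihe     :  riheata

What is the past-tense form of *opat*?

opatim

The pattern is consonant vs. vowel: -im when the stem ends in a consonant (*lat*, *roruhur*); -ata when the stem ends in a vowel (*kea*, *varovra*, *rihe*).
*opat* — final sound /t/ (a consonant) → -im → *opatim*.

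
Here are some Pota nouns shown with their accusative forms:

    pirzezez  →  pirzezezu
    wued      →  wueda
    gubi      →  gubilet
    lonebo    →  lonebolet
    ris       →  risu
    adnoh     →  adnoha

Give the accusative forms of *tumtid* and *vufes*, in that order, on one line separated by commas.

The suffix is conditioned by the final sound: -u when the stem ends in a sibilant (*pirzezez*, *ris*); -a when the stem ends in a non-sibilant consonant (*wued*, *adnoh*); -let when the stem ends in a vowel (*gubi*, *lonebo*).
*tumtid*: final sound = /d/, a non-sibilant consonant → -a → *tumtida*.
Since the final sound of *vufes* is /s/ (a sibilant), it takes -u, giving *vufesu*.

tumtida, vufesu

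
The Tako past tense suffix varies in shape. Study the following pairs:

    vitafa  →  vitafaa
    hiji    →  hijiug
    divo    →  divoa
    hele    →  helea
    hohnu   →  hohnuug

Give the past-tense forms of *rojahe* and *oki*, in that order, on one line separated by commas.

rojahea, okiug

The pattern is height harmony: -ug when the last vowel of the stem is a high vowel (*hiji*, *hohnu*); -a when the last vowel of the stem is a non-high vowel (*vitafa*, *divo*, *hele*).
*rojahe* — last vowel /e/ (a non-high vowel) → -a → *rojahea*.
The last vowel of *oki* is /i/, which is a high vowel, so the suffix is -ug, giving *okiug*.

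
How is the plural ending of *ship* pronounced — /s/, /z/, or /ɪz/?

The stem *ship* ends in a voiceless non-sibilant consonant.
The plural suffix surfaces as /ɪz/ after sibilants, /s/ after other voiceless consonants, and /z/ after other voiced sounds.
So the plural -s on *ship* is pronounced /s/.

/s/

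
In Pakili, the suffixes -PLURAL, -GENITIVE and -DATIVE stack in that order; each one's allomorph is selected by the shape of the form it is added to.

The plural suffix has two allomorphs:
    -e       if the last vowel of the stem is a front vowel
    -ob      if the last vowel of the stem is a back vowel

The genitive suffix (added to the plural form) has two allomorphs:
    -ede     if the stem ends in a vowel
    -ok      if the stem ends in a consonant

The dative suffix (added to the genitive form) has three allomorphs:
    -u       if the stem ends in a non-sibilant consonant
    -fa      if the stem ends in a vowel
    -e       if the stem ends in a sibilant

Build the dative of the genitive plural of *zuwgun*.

zuwgunoboku

The last vowel of *zuwgun* is /u/, which is a back vowel, so the plural suffix is -ob, giving *zuwgunob*.
Since the final sound of the plural form *zuwgunob* is /b/ (a consonant), it takes -ok, giving *zuwgunobok*.
The genitive form *zuwgunobok*: final sound = /k/, a non-sibilant consonant → -u → *zuwgunoboku*.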